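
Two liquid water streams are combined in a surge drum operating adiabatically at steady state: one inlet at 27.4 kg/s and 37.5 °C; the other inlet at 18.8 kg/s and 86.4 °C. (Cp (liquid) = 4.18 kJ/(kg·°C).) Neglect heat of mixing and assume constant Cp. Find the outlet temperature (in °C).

Adiabatic, steady state ⇒ Σ ṁᵢCp,ᵢ(T_out − Tᵢ) = 0
T_out = Σ ṁᵢCp,ᵢTᵢ / Σ ṁᵢCp,ᵢ
      = 11085 / 193.12 = 57.399 °C

T_out = 57.4 °C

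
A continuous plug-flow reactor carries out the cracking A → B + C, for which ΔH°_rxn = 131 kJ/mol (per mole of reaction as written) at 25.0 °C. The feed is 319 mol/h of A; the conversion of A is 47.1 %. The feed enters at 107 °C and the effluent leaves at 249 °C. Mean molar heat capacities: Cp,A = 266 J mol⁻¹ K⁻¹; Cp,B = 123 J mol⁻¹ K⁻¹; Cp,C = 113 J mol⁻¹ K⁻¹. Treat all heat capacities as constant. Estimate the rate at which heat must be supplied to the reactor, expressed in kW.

Q_in = 8.53 kW

Extent of reaction ξ = 0.471 × 319 = 150.25 mol/h
Reaction term: ξ·ΔH°_rxn = 150.25 × 131 = 19683 kJ/h
Sensible, feed 107→25 °C: -6958 kJ/h
Outlet flows (mol/h): A 168.75, B 150.25, C 150.25
Sensible, products 25→249 °C: 17998 kJ/h
Q = ΔH = 30722 kJ/h = 8.5339 kW
Heat supplied = 8.5339 kW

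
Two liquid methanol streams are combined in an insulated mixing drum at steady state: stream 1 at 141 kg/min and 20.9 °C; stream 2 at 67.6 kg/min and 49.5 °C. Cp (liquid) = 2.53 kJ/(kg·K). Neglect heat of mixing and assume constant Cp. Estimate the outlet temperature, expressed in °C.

Adiabatic, steady state ⇒ Σ ṁᵢCp,ᵢ(T_out − Tᵢ) = 0
Σ ṁᵢCp,ᵢTᵢ = 141×2.53×20.9 + 67.6×2.53×49.5 = 15922
Σ ṁᵢCp,ᵢ = 141×2.53 + 67.6×2.53 = 527.76
T_out = 15922 / 527.76 = 30.168 °C

T_out = 30.2 °C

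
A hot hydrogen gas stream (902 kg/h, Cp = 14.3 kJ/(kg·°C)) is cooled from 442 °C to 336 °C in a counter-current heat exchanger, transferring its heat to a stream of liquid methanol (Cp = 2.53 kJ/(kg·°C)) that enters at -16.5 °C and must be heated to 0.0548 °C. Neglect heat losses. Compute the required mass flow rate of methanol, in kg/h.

ṁ_c = 32600 kg/h

Heat released by hot stream: Q = 902 × 14.3 × (442 − 336) = 1.3673e+06 kJ/h
Energy balance on cold side (adiabatic exchanger): Q = ṁ_c·Cp_c·(T_c,out − T_c,in)
ṁ_c = 1.3673e+06 / [2.53 × (0.0548 − -16.5)] = 32644 kg/h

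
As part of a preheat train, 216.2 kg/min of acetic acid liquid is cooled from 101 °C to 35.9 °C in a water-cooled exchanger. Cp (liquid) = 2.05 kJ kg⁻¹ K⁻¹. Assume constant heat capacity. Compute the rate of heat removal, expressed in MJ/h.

Q_c = 1730 MJ/h

Q = ṁ·Cp·ΔT = 216.2 × 2.05 × (35.9 − 101) = -28853 kJ/min
Converting: 28853 / 60 s = 480.88 kW
Cooling duty = 1731.2 MJ/h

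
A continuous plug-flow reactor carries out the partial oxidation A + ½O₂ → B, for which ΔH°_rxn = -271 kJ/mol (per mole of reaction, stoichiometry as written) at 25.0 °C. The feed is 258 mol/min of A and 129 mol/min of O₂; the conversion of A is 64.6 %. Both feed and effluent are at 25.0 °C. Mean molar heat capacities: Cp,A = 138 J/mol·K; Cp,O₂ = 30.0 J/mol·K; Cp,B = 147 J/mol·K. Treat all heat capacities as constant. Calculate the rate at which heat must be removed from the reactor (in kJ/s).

Q_out = 753 kJ/s

Extent of reaction ξ = 0.646 × 258 = 166.67 mol/min
Reaction term: ξ·ΔH°_rxn = 166.67 × -271 = -45167 kJ/min
Q = ΔH = -45167 kJ/min = -752.78 kW
Heat removed = 752.78 kJ/s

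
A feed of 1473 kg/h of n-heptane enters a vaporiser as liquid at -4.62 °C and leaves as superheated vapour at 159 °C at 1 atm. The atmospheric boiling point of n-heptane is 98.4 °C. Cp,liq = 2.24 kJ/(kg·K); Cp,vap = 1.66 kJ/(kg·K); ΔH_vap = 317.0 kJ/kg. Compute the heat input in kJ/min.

Q = 15900 kJ/min

liquid -4.62→98.4 °C: 230.76 kJ/kg
vaporisation at 98.4 °C: 317 kJ/kg
vapour 98.4→159 °C: 100.6 kJ/kg
Δh = 230.76 + 317 + 100.6 = 648.36 kJ/kg
Q = ṁ·Δh = 1473 kg/h × 648.36 kJ/kg = 955040 kJ/h
|Q| = 265.29 kW = 15917 kJ/min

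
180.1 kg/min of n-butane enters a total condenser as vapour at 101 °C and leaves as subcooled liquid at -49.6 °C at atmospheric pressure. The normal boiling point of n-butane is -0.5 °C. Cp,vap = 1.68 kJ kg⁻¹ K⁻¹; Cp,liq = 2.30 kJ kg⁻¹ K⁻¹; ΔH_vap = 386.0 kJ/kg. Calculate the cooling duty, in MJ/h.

vapour 101→-0.5 °C: -170.52 kJ/kg
condensation at -0.5 °C: -386 kJ/kg
liquid -0.5→-49.6 °C: -112.93 kJ/kg
Δh = -170.52 + -386 + -112.93 = -669.45 kJ/kg
Q = ṁ·Δh = 180.1 kg/min × -669.45 kJ/kg = -120570 kJ/min
|Q| = 2009.5 kW = 7234.1 MJ/h

Q_c = 7230 MJ/h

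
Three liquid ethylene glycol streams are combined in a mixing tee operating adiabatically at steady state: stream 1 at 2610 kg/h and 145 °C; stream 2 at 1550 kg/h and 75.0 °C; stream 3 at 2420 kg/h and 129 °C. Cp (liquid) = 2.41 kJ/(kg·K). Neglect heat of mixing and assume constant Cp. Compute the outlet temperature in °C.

T_out = 123 °C

Adiabatic, steady state ⇒ Σ ṁᵢCp,ᵢ(T_out − Tᵢ) = 0
T_out = Σ ṁᵢCp,ᵢTᵢ / Σ ṁᵢCp,ᵢ
      = 1.9446e+06 / 15858 = 122.63 °C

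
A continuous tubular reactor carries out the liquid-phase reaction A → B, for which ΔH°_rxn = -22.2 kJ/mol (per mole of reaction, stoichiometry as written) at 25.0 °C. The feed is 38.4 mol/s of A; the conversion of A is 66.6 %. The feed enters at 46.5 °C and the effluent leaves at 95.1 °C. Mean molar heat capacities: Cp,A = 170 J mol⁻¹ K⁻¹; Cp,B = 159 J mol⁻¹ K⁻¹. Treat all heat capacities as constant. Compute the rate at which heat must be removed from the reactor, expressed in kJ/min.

Extent of reaction ξ = 0.666 × 38.4 = 25.574 mol/s
Reaction term: ξ·ΔH°_rxn = 25.574 × -22.2 = -567.75 kJ/s
Sensible, feed 46.5→25 °C: -140.35 kJ/s
Outlet flows (mol/s): A 12.826, B 25.574
Sensible, products 25→95.1 °C: 437.89 kJ/s
Q = ΔH = -270.21 kJ/s = -270.21 kW
Heat removed = 16213 kJ/min

Q_out = 16200 kJ/min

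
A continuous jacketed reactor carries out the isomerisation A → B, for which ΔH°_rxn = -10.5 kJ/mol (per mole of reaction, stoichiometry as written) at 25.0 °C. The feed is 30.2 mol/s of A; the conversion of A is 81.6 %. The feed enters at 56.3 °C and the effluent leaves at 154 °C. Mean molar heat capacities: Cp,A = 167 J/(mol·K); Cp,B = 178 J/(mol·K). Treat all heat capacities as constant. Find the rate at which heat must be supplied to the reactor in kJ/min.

Q_in = 16100 kJ/min

Extent of reaction ξ = 0.816 × 30.2 = 24.643 mol/s
Reaction term: ξ·ΔH°_rxn = 24.643 × -10.5 = -258.75 kJ/s
Sensible, feed 56.3→25 °C: -157.86 kJ/s
Outlet flows (mol/s): A 5.5568, B 24.643
Sensible, products 25→154 °C: 685.57 kJ/s
Q = ΔH = 268.96 kJ/s = 268.96 kW
Heat supplied = 16137 kJ/min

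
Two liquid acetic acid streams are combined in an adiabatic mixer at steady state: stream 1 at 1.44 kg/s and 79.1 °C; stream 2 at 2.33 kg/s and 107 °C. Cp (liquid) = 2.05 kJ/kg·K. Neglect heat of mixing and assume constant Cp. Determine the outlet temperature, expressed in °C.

T_out = 96.3 °C

Adiabatic, steady state ⇒ Σ ṁᵢCp,ᵢ(T_out − Tᵢ) = 0
T_out = Σ ṁᵢCp,ᵢTᵢ / Σ ṁᵢCp,ᵢ
      = 744.59 / 7.7285 = 96.343 °C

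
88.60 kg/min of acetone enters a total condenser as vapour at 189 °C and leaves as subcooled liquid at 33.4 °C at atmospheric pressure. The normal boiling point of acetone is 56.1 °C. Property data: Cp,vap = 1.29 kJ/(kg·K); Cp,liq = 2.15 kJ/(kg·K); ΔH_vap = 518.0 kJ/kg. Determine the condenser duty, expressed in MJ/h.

Q_c = 3920 MJ/h

vapour 189→56.1 °C: -171.44 kJ/kg
condensation at 56.1 °C: -518 kJ/kg
liquid 56.1→33.4 °C: -48.805 kJ/kg
Δh = -171.44 + -518 + -48.805 = -738.25 kJ/kg
Q = ṁ·Δh = 88.60 kg/min × -738.25 kJ/kg = -65409 kJ/min
|Q| = 1090.1 kW = 3924.5 MJ/h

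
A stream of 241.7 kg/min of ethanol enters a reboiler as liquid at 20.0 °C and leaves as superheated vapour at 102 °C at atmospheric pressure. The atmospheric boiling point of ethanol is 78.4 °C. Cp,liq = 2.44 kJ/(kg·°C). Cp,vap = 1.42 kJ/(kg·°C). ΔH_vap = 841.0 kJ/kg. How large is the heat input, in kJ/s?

liquid 20.0→78.4 °C: 142.5 kJ/kg
vaporisation at 78.4 °C: 841 kJ/kg
vapour 78.4→102 °C: 33.512 kJ/kg
Δh = 142.5 + 841 + 33.512 = 1017 kJ/kg
Q = ṁ·Δh = 241.7 kg/min × 1017 kJ/kg = 245810 kJ/min
|Q| = 4096.8 kW

Q = 4100 kJ/s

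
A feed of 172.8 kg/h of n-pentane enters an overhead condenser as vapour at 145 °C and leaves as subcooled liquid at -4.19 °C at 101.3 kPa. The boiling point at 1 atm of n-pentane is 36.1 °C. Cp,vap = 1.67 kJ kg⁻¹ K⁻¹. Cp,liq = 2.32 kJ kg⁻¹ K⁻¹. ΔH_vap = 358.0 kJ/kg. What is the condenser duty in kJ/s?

vapour 145→36.1 °C: -181.86 kJ/kg
condensation at 36.1 °C: -358 kJ/kg
liquid 36.1→-4.19 °C: -93.473 kJ/kg
Δh = -181.86 + -358 + -93.473 = -633.34 kJ/kg
Q = ṁ·Δh = 172.8 kg/h × -633.34 kJ/kg = -109440 kJ/h
|Q| = 30.4 kW

Q_c = 30.4 kJ/s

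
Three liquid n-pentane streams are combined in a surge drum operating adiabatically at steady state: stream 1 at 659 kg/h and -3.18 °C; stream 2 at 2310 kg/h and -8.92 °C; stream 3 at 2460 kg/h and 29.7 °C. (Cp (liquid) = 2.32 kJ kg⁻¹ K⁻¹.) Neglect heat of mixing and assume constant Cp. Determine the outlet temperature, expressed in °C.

T_out = 9.28 °C

Adiabatic, steady state ⇒ Σ ṁᵢCp,ᵢ(T_out − Tᵢ) = 0
Σ ṁᵢCp,ᵢTᵢ = 659×2.32×-3.18 + 2310×2.32×-8.92 + 2460×2.32×29.7 = 116840
Σ ṁᵢCp,ᵢ = 659×2.32 + 2310×2.32 + 2460×2.32 = 12595
T_out = 116840 / 12595 = 9.2763 °C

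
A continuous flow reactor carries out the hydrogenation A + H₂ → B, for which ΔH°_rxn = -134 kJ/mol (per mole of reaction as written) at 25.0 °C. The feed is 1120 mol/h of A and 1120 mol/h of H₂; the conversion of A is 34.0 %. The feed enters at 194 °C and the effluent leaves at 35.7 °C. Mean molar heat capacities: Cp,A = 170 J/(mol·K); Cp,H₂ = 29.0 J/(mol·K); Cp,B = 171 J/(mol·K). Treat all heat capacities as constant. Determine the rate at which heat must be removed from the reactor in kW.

Q_out = 24.0 kW

Extent of reaction ξ = 0.340 × 1120 = 380.8 mol/h
Reaction term: ξ·ΔH°_rxn = 380.8 × -134 = -51027 kJ/h
Sensible, feed 194→25 °C: -37667 kJ/h
Outlet flows (mol/h): A 739.2, H₂ 739.2, B 380.8
Sensible, products 25→35.7 °C: 2270.7 kJ/h
Q = ΔH = -86423 kJ/h = -24.006 kW
Heat removed = 24.006 kW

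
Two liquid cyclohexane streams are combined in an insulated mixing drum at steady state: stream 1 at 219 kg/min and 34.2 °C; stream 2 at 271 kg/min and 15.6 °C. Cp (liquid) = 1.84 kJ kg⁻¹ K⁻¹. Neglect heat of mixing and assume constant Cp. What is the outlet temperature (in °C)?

Adiabatic, steady state ⇒ Σ ṁᵢCp,ᵢ(T_out − Tᵢ) = 0
Σ ṁᵢCp,ᵢTᵢ = 219×1.84×34.2 + 271×1.84×15.6 = 21560
Σ ṁᵢCp,ᵢ = 219×1.84 + 271×1.84 = 901.6
T_out = 21560 / 901.6 = 23.913 °C

T_out = 23.9 °C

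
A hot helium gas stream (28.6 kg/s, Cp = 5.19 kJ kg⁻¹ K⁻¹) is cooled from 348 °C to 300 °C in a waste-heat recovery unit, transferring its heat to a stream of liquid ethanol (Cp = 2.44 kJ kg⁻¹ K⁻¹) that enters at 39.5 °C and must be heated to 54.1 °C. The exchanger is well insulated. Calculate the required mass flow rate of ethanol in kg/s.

ṁ_c = 200 kg/s

Heat released by hot stream: Q = 28.6 × 5.19 × (348 − 300) = 7124.8 kJ/s
Energy balance on cold side (adiabatic exchanger): Q = ṁ_c·Cp_c·(T_c,out − T_c,in)
ṁ_c = 7124.8 / [2.44 × (54.1 − 39.5)] = 200 kg/s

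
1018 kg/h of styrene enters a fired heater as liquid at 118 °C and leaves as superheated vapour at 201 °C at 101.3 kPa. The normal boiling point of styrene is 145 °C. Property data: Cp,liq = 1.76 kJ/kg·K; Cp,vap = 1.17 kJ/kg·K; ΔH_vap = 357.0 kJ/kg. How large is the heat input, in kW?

Q = 133 kW

liquid 118→145 °C: 47.52 kJ/kg
vaporisation at 145 °C: 357 kJ/kg
vapour 145→201 °C: 65.52 kJ/kg
Δh = 47.52 + 357 + 65.52 = 470.04 kJ/kg
Q = ṁ·Δh = 1018 kg/h × 470.04 kJ/kg = 478500 kJ/h
|Q| = 132.92 kW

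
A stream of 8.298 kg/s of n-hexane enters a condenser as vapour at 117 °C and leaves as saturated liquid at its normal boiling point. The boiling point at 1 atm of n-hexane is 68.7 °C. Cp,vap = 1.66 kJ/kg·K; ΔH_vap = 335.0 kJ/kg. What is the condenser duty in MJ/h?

Q_c = 12400 MJ/h

vapour 117→68.7 °C: -80.178 kJ/kg
condensation at 68.7 °C: -335 kJ/kg
Δh = -80.178 + -335 = -415.18 kJ/kg
Q = ṁ·Δh = 8.298 kg/s × -415.18 kJ/kg = -3445.1 kJ/s
|Q| = 3445.1 kW = 12403 MJ/h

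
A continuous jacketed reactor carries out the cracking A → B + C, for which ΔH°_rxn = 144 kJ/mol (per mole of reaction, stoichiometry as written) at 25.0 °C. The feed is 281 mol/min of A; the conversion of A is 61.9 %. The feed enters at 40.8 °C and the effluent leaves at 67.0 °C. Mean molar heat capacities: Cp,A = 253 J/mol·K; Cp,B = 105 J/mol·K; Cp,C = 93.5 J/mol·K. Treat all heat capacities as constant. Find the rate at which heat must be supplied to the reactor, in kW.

Extent of reaction ξ = 0.619 × 281 = 173.94 mol/min
Reaction term: ξ·ΔH°_rxn = 173.94 × 144 = 25047 kJ/min
Sensible, feed 40.8→25 °C: -1123.3 kJ/min
Outlet flows (mol/min): A 107.06, B 173.94, C 173.94
Sensible, products 25→67.0 °C: 2587.8 kJ/min
Q = ΔH = 26512 kJ/min = 441.86 kW
Heat supplied = 441.86 kW

Q_in = 442 kW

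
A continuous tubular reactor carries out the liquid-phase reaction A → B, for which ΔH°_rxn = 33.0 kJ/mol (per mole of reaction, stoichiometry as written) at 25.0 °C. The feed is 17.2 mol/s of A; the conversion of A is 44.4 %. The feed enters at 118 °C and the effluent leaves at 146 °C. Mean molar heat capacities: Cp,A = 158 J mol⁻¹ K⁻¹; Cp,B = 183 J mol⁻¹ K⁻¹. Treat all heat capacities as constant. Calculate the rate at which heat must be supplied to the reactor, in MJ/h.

Extent of reaction ξ = 0.444 × 17.2 = 7.6368 mol/s
Reaction term: ξ·ΔH°_rxn = 7.6368 × 33.0 = 252.01 kJ/s
Sensible, feed 118→25 °C: -252.74 kJ/s
Outlet flows (mol/s): A 9.5632, B 7.6368
Sensible, products 25→146 °C: 351.93 kJ/s
Q = ΔH = 351.21 kJ/s = 351.21 kW
Heat supplied = 1264.4 MJ/h

Q_in = 1260 MJ/h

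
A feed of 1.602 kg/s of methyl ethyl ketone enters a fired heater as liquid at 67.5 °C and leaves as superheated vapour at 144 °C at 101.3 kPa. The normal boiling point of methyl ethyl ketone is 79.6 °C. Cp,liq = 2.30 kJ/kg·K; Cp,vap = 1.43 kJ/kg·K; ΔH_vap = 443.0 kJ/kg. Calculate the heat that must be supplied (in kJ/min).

liquid 67.5→79.6 °C: 27.83 kJ/kg
vaporisation at 79.6 °C: 443 kJ/kg
vapour 79.6→144 °C: 92.092 kJ/kg
Δh = 27.83 + 443 + 92.092 = 562.92 kJ/kg
Q = ṁ·Δh = 1.602 kg/s × 562.92 kJ/kg = 901.8 kJ/s
|Q| = 901.8 kW = 54108 kJ/min

Q = 54100 kJ/min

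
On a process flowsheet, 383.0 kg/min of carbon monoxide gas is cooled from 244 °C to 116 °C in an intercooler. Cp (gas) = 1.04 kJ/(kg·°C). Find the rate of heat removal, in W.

Q_c = 850000 W

Q = ṁ·Cp·ΔT = 383.0 × 1.04 × (116 − 244) = -50985 kJ/min
Converting: 50985 / 60 s = 849.75 kW
Cooling duty = 849750 W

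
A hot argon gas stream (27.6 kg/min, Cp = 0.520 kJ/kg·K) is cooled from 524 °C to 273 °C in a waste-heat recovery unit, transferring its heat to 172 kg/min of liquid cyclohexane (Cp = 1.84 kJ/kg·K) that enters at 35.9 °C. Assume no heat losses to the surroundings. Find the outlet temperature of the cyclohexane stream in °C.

Heat released by hot stream: Q = 27.6 × 0.520 × (524 − 273) = 3602.4 kJ/min
Energy balance on cold side (adiabatic exchanger): Q = ṁ_c·Cp_c·(T_c,out − T_c,in)
T_c,out = 35.9 + 3602.4/(172 × 1.84) = 47.283 °C

T_c,out = 47.3 °C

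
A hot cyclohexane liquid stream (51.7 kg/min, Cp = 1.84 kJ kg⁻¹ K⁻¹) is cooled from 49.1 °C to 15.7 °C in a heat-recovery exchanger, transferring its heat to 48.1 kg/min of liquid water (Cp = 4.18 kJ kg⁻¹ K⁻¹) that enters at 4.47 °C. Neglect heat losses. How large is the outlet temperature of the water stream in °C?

T_c,out = 20.3 °C

Heat released by hot stream: Q = 51.7 × 1.84 × (49.1 − 15.7) = 3177.3 kJ/min
Energy balance on cold side (adiabatic exchanger): Q = ṁ_c·Cp_c·(T_c,out − T_c,in)
T_c,out = 4.47 + 3177.3/(48.1 × 4.18) = 20.273 °C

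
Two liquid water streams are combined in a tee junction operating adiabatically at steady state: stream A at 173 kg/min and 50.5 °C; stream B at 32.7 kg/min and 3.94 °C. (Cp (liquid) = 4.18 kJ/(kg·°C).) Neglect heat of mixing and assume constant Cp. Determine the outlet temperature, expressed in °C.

Energy balance with Q = 0: Σ ṁᵢCp,ᵢ(T_out − Tᵢ) = 0
Σ ṁᵢCp,ᵢTᵢ = 173×4.18×50.5 + 32.7×4.18×3.94 = 37057
Σ ṁᵢCp,ᵢ = 173×4.18 + 32.7×4.18 = 859.83
T_out = 37057 / 859.83 = 43.098 °C

T_out = 43.1 °C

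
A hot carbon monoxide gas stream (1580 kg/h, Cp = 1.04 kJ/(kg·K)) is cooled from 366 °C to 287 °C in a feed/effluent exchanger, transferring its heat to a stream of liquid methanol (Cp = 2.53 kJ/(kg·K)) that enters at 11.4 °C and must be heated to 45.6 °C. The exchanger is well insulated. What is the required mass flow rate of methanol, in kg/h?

Heat released by hot stream: Q = 1580 × 1.04 × (366 − 287) = 129810 kJ/h
Energy balance on cold side (adiabatic exchanger): Q = ṁ_c·Cp_c·(T_c,out − T_c,in)
ṁ_c = 129810 / [2.53 × (45.6 − 11.4)] = 1500.3 kg/h

ṁ_c = 1500 kg/h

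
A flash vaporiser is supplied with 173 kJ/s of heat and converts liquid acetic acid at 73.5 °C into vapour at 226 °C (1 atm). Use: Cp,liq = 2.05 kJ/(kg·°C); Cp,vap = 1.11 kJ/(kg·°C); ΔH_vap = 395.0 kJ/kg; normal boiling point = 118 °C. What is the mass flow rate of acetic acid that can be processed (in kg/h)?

Δh = 2.05×(118−73.5) + 395.0 + 1.11×(226−118) = 606.11 kJ/kg
Q = 173 kJ/s = 173 kJ/s = 622800 kJ/h
ṁ = Q/Δh = 622800 / 606.11 = 1027.5 kg/h

ṁ = 1030 kg/h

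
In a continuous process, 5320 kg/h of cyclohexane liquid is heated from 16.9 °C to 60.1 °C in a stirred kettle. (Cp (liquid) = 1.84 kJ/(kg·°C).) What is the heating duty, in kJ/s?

Q = 117 kJ/s

Q = ṁ·Cp·ΔT = 5320 × 1.84 × (60.1 − 16.9) = 422880 kJ/h
Converting: 422880 / 3600 s = 117.47 kW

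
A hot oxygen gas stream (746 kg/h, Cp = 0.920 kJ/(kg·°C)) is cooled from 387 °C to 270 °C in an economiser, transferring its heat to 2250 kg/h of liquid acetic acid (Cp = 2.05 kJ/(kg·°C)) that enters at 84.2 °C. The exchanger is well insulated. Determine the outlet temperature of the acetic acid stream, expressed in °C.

T_c,out = 102 °C

Heat released by hot stream: Q = 746 × 0.920 × (387 − 270) = 80299 kJ/h
Energy balance on cold side (adiabatic exchanger): Q = ṁ_c·Cp_c·(T_c,out − T_c,in)
T_c,out = 84.2 + 80299/(2250 × 2.05) = 101.61 °C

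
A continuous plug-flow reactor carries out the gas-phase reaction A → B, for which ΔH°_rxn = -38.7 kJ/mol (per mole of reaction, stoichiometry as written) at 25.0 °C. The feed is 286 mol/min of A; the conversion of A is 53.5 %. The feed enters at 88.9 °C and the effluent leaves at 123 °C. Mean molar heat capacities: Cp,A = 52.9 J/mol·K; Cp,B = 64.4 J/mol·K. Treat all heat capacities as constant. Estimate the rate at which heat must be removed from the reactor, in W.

Extent of reaction ξ = 0.535 × 286 = 153.01 mol/min
Reaction term: ξ·ΔH°_rxn = 153.01 × -38.7 = -5921.5 kJ/min
Sensible, feed 88.9→25 °C: -966.77 kJ/min
Outlet flows (mol/min): A 132.99, B 153.01
Sensible, products 25→123 °C: 1655.1 kJ/min
Q = ΔH = -5233.1 kJ/min = -87.219 kW
Heat removed = 87219 W

Q_out = 87200 W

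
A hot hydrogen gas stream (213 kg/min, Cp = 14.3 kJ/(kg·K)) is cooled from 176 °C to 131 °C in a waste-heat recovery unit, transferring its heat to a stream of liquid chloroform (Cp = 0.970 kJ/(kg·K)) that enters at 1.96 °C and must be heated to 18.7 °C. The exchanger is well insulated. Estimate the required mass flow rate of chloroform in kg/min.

ṁ_c = 8440 kg/min

Heat released by hot stream: Q = 213 × 14.3 × (176 − 131) = 137070 kJ/min
Energy balance on cold side (adiabatic exchanger): Q = ṁ_c·Cp_c·(T_c,out − T_c,in)
ṁ_c = 137070 / [0.970 × (18.7 − 1.96)] = 8441.1 kg/min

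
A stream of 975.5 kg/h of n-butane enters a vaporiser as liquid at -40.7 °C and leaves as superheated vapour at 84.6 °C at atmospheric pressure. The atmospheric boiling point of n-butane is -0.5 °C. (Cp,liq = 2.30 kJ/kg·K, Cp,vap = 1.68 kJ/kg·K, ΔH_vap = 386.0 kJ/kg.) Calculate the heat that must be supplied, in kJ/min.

liquid -40.7→-0.5 °C: 92.46 kJ/kg
vaporisation at -0.5 °C: 386 kJ/kg
vapour -0.5→84.6 °C: 142.97 kJ/kg
Δh = 92.46 + 386 + 142.97 = 621.43 kJ/kg
Q = ṁ·Δh = 975.5 kg/h × 621.43 kJ/kg = 606200 kJ/h
|Q| = 168.39 kW = 10103 kJ/min

Q = 10100 kJ/min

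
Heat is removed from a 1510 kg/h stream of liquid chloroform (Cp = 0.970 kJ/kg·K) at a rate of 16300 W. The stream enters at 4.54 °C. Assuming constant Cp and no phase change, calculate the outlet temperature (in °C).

Q = 16300 W = 58680 kJ/h
ΔT = Q/(ṁ·Cp) = 58680/(1510×0.970) = 40.063 K
T_out = 4.54 − 40.063 = -35.523 °C

T_out = -35.5 °C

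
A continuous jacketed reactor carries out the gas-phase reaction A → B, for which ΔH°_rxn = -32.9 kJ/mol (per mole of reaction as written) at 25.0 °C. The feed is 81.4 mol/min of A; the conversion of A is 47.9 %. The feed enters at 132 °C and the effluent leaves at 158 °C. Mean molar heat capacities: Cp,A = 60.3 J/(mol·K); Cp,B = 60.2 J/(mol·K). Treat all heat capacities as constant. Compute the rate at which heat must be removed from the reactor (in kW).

Q_out = 19.3 kW

Extent of reaction ξ = 0.479 × 81.4 = 38.991 mol/min
Reaction term: ξ·ΔH°_rxn = 38.991 × -32.9 = -1282.8 kJ/min
Sensible, feed 132→25 °C: -525.2 kJ/min
Outlet flows (mol/min): A 42.409, B 38.991
Sensible, products 25→158 °C: 652.3 kJ/min
Q = ΔH = -1155.7 kJ/min = -19.262 kW
Heat removed = 19.262 kW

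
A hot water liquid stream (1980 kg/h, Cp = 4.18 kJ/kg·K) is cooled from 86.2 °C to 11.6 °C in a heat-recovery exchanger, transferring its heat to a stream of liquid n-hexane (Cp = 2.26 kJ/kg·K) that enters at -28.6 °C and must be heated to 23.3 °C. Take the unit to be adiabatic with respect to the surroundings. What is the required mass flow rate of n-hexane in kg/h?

ṁ_c = 5260 kg/h

Heat released by hot stream: Q = 1980 × 4.18 × (86.2 − 11.6) = 617420 kJ/h
Energy balance on cold side (adiabatic exchanger): Q = ṁ_c·Cp_c·(T_c,out − T_c,in)
ṁ_c = 617420 / [2.26 × (23.3 − -28.6)] = 5263.9 kg/h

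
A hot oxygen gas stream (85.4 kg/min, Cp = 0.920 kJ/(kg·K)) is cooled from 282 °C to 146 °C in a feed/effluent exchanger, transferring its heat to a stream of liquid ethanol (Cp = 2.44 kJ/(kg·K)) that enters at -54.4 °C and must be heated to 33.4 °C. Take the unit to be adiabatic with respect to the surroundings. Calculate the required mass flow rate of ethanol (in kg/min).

Heat released by hot stream: Q = 85.4 × 0.920 × (282 − 146) = 10685 kJ/min
Energy balance on cold side (adiabatic exchanger): Q = ṁ_c·Cp_c·(T_c,out − T_c,in)
ṁ_c = 10685 / [2.44 × (33.4 − -54.4)] = 49.877 kg/min

ṁ_c = 49.9 kg/min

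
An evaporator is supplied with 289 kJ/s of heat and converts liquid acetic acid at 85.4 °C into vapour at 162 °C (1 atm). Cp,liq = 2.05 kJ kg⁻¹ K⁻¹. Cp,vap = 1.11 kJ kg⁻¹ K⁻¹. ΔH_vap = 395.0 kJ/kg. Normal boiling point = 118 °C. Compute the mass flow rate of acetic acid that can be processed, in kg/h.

ṁ = 2040 kg/h

Δh = 2.05×(118−85.4) + 395.0 + 1.11×(162−118) = 510.67 kJ/kg
Q = 289 kJ/s = 289 kJ/s = 1.0404e+06 kJ/h
ṁ = Q/Δh = 1.0404e+06 / 510.67 = 2037.3 kg/h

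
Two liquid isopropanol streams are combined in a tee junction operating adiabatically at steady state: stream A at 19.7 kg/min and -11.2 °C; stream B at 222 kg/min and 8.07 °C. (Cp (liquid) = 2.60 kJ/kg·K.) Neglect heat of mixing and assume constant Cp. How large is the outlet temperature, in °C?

Adiabatic, steady state ⇒ Σ ṁᵢCp,ᵢ(T_out − Tᵢ) = 0
Σ ṁᵢCp,ᵢTᵢ = 19.7×2.60×-11.2 + 222×2.60×8.07 = 4084.3
Σ ṁᵢCp,ᵢ = 19.7×2.60 + 222×2.60 = 628.42
T_out = 4084.3 / 628.42 = 6.4994 °C

T_out = 6.50 °C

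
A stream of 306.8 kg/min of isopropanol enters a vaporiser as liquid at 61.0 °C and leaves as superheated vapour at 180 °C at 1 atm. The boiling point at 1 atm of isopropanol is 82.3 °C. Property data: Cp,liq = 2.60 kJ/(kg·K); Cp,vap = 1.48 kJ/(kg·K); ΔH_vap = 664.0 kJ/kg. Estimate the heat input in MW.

liquid 61.0→82.3 °C: 55.38 kJ/kg
vaporisation at 82.3 °C: 664 kJ/kg
vapour 82.3→180 °C: 144.6 kJ/kg
Δh = 55.38 + 664 + 144.6 = 863.98 kJ/kg
Q = ṁ·Δh = 306.8 kg/min × 863.98 kJ/kg = 265070 kJ/min
|Q| = 4417.8 kW = 4.4178 MW

Q = 4.42 MW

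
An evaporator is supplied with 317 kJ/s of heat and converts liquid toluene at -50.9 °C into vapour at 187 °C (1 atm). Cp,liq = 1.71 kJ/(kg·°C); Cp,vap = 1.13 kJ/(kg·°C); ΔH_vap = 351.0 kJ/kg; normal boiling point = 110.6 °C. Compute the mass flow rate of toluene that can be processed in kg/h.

ṁ = 1600 kg/h

Δh = 1.71×(110.6−-50.9) + 351.0 + 1.13×(187−110.6) = 713.5 kJ/kg
Q = 317 kJ/s = 317 kJ/s = 1.1412e+06 kJ/h
ṁ = Q/Δh = 1.1412e+06 / 713.5 = 1599.4 kg/h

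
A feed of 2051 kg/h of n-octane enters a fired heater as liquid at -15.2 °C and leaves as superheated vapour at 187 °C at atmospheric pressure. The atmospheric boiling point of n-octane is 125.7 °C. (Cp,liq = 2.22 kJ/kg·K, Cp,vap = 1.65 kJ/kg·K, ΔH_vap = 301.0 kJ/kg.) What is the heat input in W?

liquid -15.2→125.7 °C: 312.8 kJ/kg
vaporisation at 125.7 °C: 301 kJ/kg
vapour 125.7→187 °C: 101.14 kJ/kg
Δh = 312.8 + 301 + 101.14 = 714.94 kJ/kg
Q = ṁ·Δh = 2051 kg/h × 714.94 kJ/kg = 1.4663e+06 kJ/h
|Q| = 407.32 kW = 407320 W

Q = 407000 W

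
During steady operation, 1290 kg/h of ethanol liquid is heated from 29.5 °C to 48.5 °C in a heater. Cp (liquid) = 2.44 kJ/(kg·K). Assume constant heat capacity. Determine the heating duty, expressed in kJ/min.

Q = ṁ·Cp·ΔT = 1290 × 2.44 × (48.5 − 29.5) = 59804 kJ/h
Converting: 59804 / 3600 s = 16.612 kW
Heating duty = 996.74 kJ/min

Q = 997 kJ/min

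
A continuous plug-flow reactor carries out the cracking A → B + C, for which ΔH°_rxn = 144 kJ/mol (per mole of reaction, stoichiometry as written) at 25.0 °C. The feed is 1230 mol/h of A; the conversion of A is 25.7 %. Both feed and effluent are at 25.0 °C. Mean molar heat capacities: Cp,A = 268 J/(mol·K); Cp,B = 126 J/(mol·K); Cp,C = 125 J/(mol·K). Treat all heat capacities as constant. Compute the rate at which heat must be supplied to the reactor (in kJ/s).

Q_in = 12.6 kJ/s

Extent of reaction ξ = 0.257 × 1230 = 316.11 mol/h
Reaction term: ξ·ΔH°_rxn = 316.11 × 144 = 45520 kJ/h
Q = ΔH = 45520 kJ/h = 12.644 kW
Heat supplied = 12.644 kJ/s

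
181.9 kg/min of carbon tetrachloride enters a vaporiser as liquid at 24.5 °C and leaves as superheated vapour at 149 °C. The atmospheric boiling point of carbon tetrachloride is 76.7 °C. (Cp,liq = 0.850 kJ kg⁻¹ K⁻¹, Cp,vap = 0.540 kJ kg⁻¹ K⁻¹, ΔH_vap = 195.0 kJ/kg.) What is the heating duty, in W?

Q = 844000 W

liquid 24.5→76.7 °C: 44.37 kJ/kg
vaporisation at 76.7 °C: 195 kJ/kg
vapour 76.7→149 °C: 39.042 kJ/kg
Δh = 44.37 + 195 + 39.042 = 278.41 kJ/kg
Q = ṁ·Δh = 181.9 kg/min × 278.41 kJ/kg = 50643 kJ/min
|Q| = 844.05 kW = 844050 W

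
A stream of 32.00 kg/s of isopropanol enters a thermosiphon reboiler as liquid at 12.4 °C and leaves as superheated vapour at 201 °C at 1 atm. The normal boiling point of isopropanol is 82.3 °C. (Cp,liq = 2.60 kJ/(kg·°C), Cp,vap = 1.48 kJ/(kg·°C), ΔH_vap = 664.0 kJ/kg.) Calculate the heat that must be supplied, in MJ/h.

liquid 12.4→82.3 °C: 181.74 kJ/kg
vaporisation at 82.3 °C: 664 kJ/kg
vapour 82.3→201 °C: 175.68 kJ/kg
Δh = 181.74 + 664 + 175.68 = 1021.4 kJ/kg
Q = ṁ·Δh = 32.00 kg/s × 1021.4 kJ/kg = 32685 kJ/s
|Q| = 32685 kW = 117670 MJ/h

Q = 118000 MJ/h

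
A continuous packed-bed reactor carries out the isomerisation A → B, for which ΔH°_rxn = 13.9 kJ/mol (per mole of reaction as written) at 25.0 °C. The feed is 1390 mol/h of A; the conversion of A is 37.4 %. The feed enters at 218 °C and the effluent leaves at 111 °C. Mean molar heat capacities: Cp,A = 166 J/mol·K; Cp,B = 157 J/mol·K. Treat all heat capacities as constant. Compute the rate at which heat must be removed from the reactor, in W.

Extent of reaction ξ = 0.374 × 1390 = 519.86 mol/h
Reaction term: ξ·ΔH°_rxn = 519.86 × 13.9 = 7226.1 kJ/h
Sensible, feed 218→25 °C: -44533 kJ/h
Outlet flows (mol/h): A 870.14, B 519.86
Sensible, products 25→111 °C: 19441 kJ/h
Q = ΔH = -17865 kJ/h = -4.9626 kW
Heat removed = 4962.6 W

Q_out = 4960 W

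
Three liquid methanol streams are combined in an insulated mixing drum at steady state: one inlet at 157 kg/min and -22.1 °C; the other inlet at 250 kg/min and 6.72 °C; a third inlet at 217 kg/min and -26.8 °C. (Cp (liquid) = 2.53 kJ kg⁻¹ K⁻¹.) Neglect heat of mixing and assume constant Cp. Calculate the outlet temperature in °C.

T_out = -12.2 °C

No heat crosses the boundary, so H_out = H_in.
T_out = Σ ṁᵢCp,ᵢTᵢ / Σ ṁᵢCp,ᵢ
      = -19241 / 1578.7 = -12.188 °C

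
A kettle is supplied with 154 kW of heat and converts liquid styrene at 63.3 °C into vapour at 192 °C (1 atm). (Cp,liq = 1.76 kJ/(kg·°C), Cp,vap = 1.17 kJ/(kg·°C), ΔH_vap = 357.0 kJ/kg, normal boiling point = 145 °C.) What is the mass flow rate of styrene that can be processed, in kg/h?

ṁ = 998 kg/h

Δh = 1.76×(145−63.3) + 357.0 + 1.17×(192−145) = 555.78 kJ/kg
Q = 154 kW = 154 kJ/s = 554400 kJ/h
ṁ = Q/Δh = 554400 / 555.78 = 997.51 kg/h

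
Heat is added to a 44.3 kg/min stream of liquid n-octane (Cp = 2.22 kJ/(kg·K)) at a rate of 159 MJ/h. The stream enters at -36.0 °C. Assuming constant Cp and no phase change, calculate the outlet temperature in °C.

Q = 159 MJ/h = 2650 kJ/min
ΔT = Q/(ṁ·Cp) = 2650/(44.3×2.22) = 26.946 K
T_out = -36.0 + 26.946 = -9.0543 °C

T_out = -9.05 °C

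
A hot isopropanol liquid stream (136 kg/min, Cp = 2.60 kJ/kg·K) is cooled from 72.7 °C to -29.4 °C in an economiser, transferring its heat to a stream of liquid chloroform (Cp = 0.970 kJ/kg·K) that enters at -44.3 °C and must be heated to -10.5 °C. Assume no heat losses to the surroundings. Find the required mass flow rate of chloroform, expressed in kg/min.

Heat released by hot stream: Q = 136 × 2.60 × (72.7 − -29.4) = 36103 kJ/min
Energy balance on cold side (adiabatic exchanger): Q = ṁ_c·Cp_c·(T_c,out − T_c,in)
ṁ_c = 36103 / [0.970 × (-10.5 − -44.3)] = 1101.2 kg/min

ṁ_c = 1100 kg/min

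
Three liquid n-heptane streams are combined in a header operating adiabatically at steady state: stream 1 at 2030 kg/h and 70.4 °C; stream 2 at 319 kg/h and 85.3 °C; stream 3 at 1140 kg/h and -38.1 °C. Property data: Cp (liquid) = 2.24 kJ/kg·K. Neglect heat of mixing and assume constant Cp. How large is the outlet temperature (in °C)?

No heat crosses the boundary, so H_out = H_in.
T_out = Σ ṁᵢCp,ᵢTᵢ / Σ ṁᵢCp,ᵢ
      = 283780 / 7815.4 = 36.311 °C

T_out = 36.3 °C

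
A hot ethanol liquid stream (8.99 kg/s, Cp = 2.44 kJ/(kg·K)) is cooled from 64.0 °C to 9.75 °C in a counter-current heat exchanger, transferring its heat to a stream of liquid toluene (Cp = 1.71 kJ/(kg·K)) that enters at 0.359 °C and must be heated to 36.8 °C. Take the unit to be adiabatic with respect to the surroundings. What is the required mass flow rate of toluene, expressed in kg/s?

ṁ_c = 19.1 kg/s

Heat released by hot stream: Q = 8.99 × 2.44 × (64.0 − 9.75) = 1190 kJ/s
Energy balance on cold side (adiabatic exchanger): Q = ṁ_c·Cp_c·(T_c,out − T_c,in)
ṁ_c = 1190 / [1.71 × (36.8 − 0.359)] = 19.097 kg/s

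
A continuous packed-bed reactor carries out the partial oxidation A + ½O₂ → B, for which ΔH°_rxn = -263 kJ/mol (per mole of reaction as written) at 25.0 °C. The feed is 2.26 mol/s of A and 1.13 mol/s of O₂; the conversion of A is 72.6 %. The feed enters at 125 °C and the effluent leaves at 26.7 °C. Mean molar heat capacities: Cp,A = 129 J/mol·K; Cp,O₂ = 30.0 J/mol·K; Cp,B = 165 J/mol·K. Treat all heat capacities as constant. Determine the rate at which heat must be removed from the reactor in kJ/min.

Q_out = 27800 kJ/min

Extent of reaction ξ = 0.726 × 2.26 = 1.6408 mol/s
Reaction term: ξ·ΔH°_rxn = 1.6408 × -263 = -431.52 kJ/s
Sensible, feed 125→25 °C: -32.544 kJ/s
Outlet flows (mol/s): A 0.61924, O₂ 0.30962, B 1.6408
Sensible, products 25→26.7 °C: 0.61182 kJ/s
Q = ΔH = -463.45 kJ/s = -463.45 kW
Heat removed = 27807 kJ/min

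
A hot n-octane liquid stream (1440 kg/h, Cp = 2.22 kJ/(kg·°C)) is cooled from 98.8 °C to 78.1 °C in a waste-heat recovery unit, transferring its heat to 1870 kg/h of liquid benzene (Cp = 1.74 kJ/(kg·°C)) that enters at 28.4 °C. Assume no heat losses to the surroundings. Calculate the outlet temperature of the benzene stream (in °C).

Heat released by hot stream: Q = 1440 × 2.22 × (98.8 − 78.1) = 66174 kJ/h
Energy balance on cold side (adiabatic exchanger): Q = ṁ_c·Cp_c·(T_c,out − T_c,in)
T_c,out = 28.4 + 66174/(1870 × 1.74) = 48.737 °C

T_c,out = 48.7 °C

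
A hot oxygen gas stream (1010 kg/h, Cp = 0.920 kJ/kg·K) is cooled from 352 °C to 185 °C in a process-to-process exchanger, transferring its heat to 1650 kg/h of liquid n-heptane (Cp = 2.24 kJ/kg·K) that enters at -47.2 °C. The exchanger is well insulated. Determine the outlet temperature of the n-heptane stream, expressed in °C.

Heat released by hot stream: Q = 1010 × 0.920 × (352 − 185) = 155180 kJ/h
Energy balance on cold side (adiabatic exchanger): Q = ṁ_c·Cp_c·(T_c,out − T_c,in)
T_c,out = -47.2 + 155180/(1650 × 2.24) = -5.215 °C

T_c,out = -5.22 °C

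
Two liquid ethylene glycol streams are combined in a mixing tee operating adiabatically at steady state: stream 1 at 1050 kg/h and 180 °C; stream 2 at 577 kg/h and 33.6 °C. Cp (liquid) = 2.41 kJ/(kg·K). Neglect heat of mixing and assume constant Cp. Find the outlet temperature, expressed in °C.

Energy balance with Q = 0: Σ ṁᵢCp,ᵢ(T_out − Tᵢ) = 0
T_out = Σ ṁᵢCp,ᵢTᵢ / Σ ṁᵢCp,ᵢ
      = 502210 / 3921.1 = 128.08 °C

T_out = 128 °C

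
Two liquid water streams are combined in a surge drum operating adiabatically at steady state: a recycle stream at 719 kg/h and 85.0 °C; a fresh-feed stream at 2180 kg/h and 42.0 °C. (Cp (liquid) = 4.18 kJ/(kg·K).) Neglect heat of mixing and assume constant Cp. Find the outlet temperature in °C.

Energy balance with Q = 0: Σ ṁᵢCp,ᵢ(T_out − Tᵢ) = 0
Σ ṁᵢCp,ᵢTᵢ = 719×4.18×85.0 + 2180×4.18×42.0 = 638180
Σ ṁᵢCp,ᵢ = 719×4.18 + 2180×4.18 = 12118
T_out = 638180 / 12118 = 52.665 °C

T_out = 52.7 °C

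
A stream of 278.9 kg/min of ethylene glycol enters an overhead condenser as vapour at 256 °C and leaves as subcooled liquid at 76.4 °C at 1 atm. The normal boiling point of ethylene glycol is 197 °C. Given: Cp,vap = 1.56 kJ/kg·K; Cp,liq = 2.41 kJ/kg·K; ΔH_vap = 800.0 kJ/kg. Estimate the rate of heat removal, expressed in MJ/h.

vapour 256→197 °C: -92.04 kJ/kg
condensation at 197 °C: -800 kJ/kg
liquid 197→76.4 °C: -290.65 kJ/kg
Δh = -92.04 + -800 + -290.65 = -1182.7 kJ/kg
Q = ṁ·Δh = 278.9 kg/min × -1182.7 kJ/kg = -329850 kJ/min
|Q| = 5497.5 kW = 19791 MJ/h

Q_c = 19800 MJ/h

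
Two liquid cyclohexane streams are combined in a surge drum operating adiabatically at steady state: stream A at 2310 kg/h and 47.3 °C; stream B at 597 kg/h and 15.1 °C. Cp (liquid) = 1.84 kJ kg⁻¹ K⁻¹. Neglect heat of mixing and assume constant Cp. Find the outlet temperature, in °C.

T_out = 40.7 °C

Energy balance with Q = 0: Σ ṁᵢCp,ᵢ(T_out − Tᵢ) = 0
Σ ṁᵢCp,ᵢTᵢ = 2310×1.84×47.3 + 597×1.84×15.1 = 217630
Σ ṁᵢCp,ᵢ = 2310×1.84 + 597×1.84 = 5348.9
T_out = 217630 / 5348.9 = 40.687 °C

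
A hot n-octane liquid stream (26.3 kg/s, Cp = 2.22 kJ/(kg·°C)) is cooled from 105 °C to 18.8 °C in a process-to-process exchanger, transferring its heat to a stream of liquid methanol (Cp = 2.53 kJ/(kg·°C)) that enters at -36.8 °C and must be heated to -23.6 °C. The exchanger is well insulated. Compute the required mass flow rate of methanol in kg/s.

ṁ_c = 151 kg/s

Heat released by hot stream: Q = 26.3 × 2.22 × (105 − 18.8) = 5032.9 kJ/s
Energy balance on cold side (adiabatic exchanger): Q = ṁ_c·Cp_c·(T_c,out − T_c,in)
ṁ_c = 5032.9 / [2.53 × (-23.6 − -36.8)] = 150.7 kg/s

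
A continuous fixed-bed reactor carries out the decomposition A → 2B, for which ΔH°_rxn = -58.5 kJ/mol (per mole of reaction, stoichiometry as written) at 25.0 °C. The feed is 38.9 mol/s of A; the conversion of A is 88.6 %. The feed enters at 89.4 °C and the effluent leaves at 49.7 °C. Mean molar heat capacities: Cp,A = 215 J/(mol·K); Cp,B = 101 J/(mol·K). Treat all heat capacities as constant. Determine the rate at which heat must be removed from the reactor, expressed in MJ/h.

Extent of reaction ξ = 0.886 × 38.9 = 34.465 mol/s
Reaction term: ξ·ΔH°_rxn = 34.465 × -58.5 = -2016.2 kJ/s
Sensible, feed 89.4→25 °C: -538.61 kJ/s
Outlet flows (mol/s): A 4.4346, B 68.931
Sensible, products 25→49.7 °C: 195.51 kJ/s
Q = ΔH = -2359.3 kJ/s = -2359.3 kW
Heat removed = 8493.6 MJ/h

Q_out = 8490 MJ/h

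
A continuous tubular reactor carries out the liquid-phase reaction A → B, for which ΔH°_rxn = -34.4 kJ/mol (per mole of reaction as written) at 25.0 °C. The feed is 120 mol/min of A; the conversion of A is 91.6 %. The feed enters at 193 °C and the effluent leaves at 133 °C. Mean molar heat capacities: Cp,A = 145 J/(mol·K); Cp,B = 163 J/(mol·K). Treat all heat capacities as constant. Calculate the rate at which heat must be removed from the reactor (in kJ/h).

Extent of reaction ξ = 0.916 × 120 = 109.92 mol/min
Reaction term: ξ·ΔH°_rxn = 109.92 × -34.4 = -3781.2 kJ/min
Sensible, feed 193→25 °C: -2923.2 kJ/min
Outlet flows (mol/min): A 10.08, B 109.92
Sensible, products 25→133 °C: 2092.9 kJ/min
Q = ΔH = -4611.6 kJ/min = -76.859 kW
Heat removed = 276690 kJ/h

Q_out = 277000 kJ/h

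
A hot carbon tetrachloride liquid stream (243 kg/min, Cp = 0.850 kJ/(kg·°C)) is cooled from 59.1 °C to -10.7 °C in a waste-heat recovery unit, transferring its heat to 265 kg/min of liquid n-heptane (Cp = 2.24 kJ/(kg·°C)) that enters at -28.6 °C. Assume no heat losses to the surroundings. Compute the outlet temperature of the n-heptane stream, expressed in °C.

Heat released by hot stream: Q = 243 × 0.850 × (59.1 − -10.7) = 14417 kJ/min
Energy balance on cold side (adiabatic exchanger): Q = ṁ_c·Cp_c·(T_c,out − T_c,in)
T_c,out = -28.6 + 14417/(265 × 2.24) = -4.3123 °C

T_c,out = -4.31 °C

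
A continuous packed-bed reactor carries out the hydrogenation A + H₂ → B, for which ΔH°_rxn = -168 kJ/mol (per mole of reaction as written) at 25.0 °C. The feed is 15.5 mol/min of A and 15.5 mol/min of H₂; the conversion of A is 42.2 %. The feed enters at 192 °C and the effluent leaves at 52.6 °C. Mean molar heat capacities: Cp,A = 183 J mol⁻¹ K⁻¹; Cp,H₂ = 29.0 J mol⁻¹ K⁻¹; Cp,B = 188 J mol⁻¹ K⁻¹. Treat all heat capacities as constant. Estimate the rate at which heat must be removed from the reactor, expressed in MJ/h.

Extent of reaction ξ = 0.422 × 15.5 = 6.541 mol/min
Reaction term: ξ·ΔH°_rxn = 6.541 × -168 = -1098.9 kJ/min
Sensible, feed 192→25 °C: -548.76 kJ/min
Outlet flows (mol/min): A 8.959, H₂ 8.959, B 6.541
Sensible, products 25→52.6 °C: 86.361 kJ/min
Q = ΔH = -1561.3 kJ/min = -26.021 kW
Heat removed = 93.677 MJ/h

Q_out = 93.7 MJ/h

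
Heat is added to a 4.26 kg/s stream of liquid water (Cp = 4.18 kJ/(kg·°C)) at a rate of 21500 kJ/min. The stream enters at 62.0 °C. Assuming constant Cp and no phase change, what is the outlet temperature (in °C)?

T_out = 82.1 °C

Q = 21500 kJ/min = 358.33 kJ/s
ΔT = Q/(ṁ·Cp) = 358.33/(4.26×4.18) = 20.123 K
T_out = 62.0 + 20.123 = 82.123 °C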